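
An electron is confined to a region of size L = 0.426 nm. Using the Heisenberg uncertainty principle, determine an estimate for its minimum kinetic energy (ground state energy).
52.486 meV

Using the uncertainty principle to estimate ground state energy:

1. The position uncertainty is approximately the confinement size:
   Δx ≈ L = 4.260e-10 m

2. From ΔxΔp ≥ ℏ/2, the minimum momentum uncertainty is:
   Δp ≈ ℏ/(2L) = 1.238e-25 kg·m/s

3. The kinetic energy is approximately:
   KE ≈ (Δp)²/(2m) = (1.238e-25)²/(2 × 9.109e-31 kg)
   KE ≈ 8.409e-21 J = 52.486 meV

This is an order-of-magnitude estimate of the ground state energy.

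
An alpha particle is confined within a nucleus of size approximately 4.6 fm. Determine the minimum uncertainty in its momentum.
1.146 × 10^-20 kg·m/s

Using the Heisenberg uncertainty principle:
ΔxΔp ≥ ℏ/2

With Δx ≈ L = 4.600e-15 m (the confinement size):
Δp_min = ℏ/(2Δx)
Δp_min = (1.055e-34 J·s) / (2 × 4.600e-15 m)
Δp_min = 1.146e-20 kg·m/s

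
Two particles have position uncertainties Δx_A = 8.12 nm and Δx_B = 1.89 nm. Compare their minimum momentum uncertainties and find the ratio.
Particle B has the larger minimum momentum uncertainty, by a factor of 4.30.

For each particle, the minimum momentum uncertainty is Δp_min = ℏ/(2Δx):

Particle A: Δp_A = ℏ/(2×8.120e-09 m) = 6.494e-27 kg·m/s
Particle B: Δp_B = ℏ/(2×1.890e-09 m) = 2.790e-26 kg·m/s

Ratio: Δp_B/Δp_A = 4.30

Since Δp_min ∝ 1/Δx, the particle with smaller position uncertainty (B) has larger momentum uncertainty.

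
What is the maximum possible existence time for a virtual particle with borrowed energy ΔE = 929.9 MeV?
3.539 × 10^-25 s

Using the energy-time uncertainty principle:
ΔEΔt ≥ ℏ/2

For a virtual particle borrowing energy ΔE, the maximum lifetime is:
Δt_max = ℏ/(2ΔE)

Converting energy:
ΔE = 929.9 MeV = 1.490e-10 J

Δt_max = (1.055e-34 J·s) / (2 × 1.490e-10 J)
Δt_max = 3.539e-25 s = 3.539 × 10^-25 s

Virtual particles with higher borrowed energy exist for shorter times.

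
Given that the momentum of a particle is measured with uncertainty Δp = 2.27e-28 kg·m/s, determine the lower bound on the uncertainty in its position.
232.285 nm

Using the Heisenberg uncertainty principle:
ΔxΔp ≥ ℏ/2

The minimum uncertainty in position is:
Δx_min = ℏ/(2Δp)
Δx_min = (1.055e-34 J·s) / (2 × 2.270e-28 kg·m/s)
Δx_min = 2.323e-07 m = 232.285 nm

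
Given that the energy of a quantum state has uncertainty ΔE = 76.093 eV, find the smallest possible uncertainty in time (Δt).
4.325 as

Using the energy-time uncertainty principle:
ΔEΔt ≥ ℏ/2

The minimum uncertainty in time is:
Δt_min = ℏ/(2ΔE)
Δt_min = (1.055e-34 J·s) / (2 × 1.219e-17 J)
Δt_min = 4.325e-18 s = 4.325 as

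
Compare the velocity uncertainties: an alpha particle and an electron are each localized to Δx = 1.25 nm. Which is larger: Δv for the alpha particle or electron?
The electron has the larger minimum velocity uncertainty, by a ratio of 7294.3.

For both particles, Δp_min = ℏ/(2Δx) = 4.218e-26 kg·m/s (same for both).

The velocity uncertainty is Δv = Δp/m:
- alpha particle: Δv = 4.218e-26 / 6.645e-27 = 6.348e+00 m/s = 6.348 m/s
- electron: Δv = 4.218e-26 / 9.109e-31 = 4.631e+04 m/s = 46.307 km/s

Ratio: 4.631e+04 / 6.348e+00 = 7294.3

The lighter particle has larger velocity uncertainty because Δv ∝ 1/m.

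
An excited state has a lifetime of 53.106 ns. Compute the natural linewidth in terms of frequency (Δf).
1.498 MHz

Using the energy-time uncertainty principle and E = hf:
ΔEΔt ≥ ℏ/2
hΔf·Δt ≥ ℏ/2

The minimum frequency uncertainty is:
Δf = ℏ/(2hτ) = 1/(4πτ)
Δf = 1/(4π × 5.311e-08 s)
Δf = 1.498e+06 Hz = 1.498 MHz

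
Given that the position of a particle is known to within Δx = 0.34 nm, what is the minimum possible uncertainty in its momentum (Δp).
1.551 × 10^-25 kg·m/s

Using the Heisenberg uncertainty principle:
ΔxΔp ≥ ℏ/2

The minimum uncertainty in momentum is:
Δp_min = ℏ/(2Δx)
Δp_min = (1.055e-34 J·s) / (2 × 3.400e-10 m)
Δp_min = 1.551e-25 kg·m/s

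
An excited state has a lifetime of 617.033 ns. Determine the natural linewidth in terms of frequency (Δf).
128.968 kHz

Using the energy-time uncertainty principle and E = hf:
ΔEΔt ≥ ℏ/2
hΔf·Δt ≥ ℏ/2

The minimum frequency uncertainty is:
Δf = ℏ/(2hτ) = 1/(4πτ)
Δf = 1/(4π × 6.170e-07 s)
Δf = 1.290e+05 Hz = 128.968 kHz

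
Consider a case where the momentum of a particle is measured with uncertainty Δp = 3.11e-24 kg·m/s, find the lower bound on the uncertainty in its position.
16.955 pm

Using the Heisenberg uncertainty principle:
ΔxΔp ≥ ℏ/2

The minimum uncertainty in position is:
Δx_min = ℏ/(2Δp)
Δx_min = (1.055e-34 J·s) / (2 × 3.110e-24 kg·m/s)
Δx_min = 1.695e-11 m = 16.955 pm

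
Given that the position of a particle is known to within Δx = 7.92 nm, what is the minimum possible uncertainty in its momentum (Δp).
6.658 × 10^-27 kg·m/s

Using the Heisenberg uncertainty principle:
ΔxΔp ≥ ℏ/2

The minimum uncertainty in momentum is:
Δp_min = ℏ/(2Δx)
Δp_min = (1.055e-34 J·s) / (2 × 7.920e-09 m)
Δp_min = 6.658e-27 kg·m/s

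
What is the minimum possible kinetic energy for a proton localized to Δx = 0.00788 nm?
83.541 meV

Localizing a particle requires giving it sufficient momentum uncertainty:

1. From uncertainty principle: Δp ≥ ℏ/(2Δx)
   Δp_min = (1.055e-34 J·s) / (2 × 7.880e-12 m)
   Δp_min = 6.691e-24 kg·m/s

2. This momentum uncertainty corresponds to kinetic energy:
   KE ≈ (Δp)²/(2m) = (6.691e-24)²/(2 × 1.673e-27 kg)
   KE = 1.338e-20 J = 83.541 meV

Tighter localization requires more energy.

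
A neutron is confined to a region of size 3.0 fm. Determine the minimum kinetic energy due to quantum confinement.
575.590 keV

Using the uncertainty principle:

1. Position uncertainty: Δx ≈ 3.000e-15 m
2. Minimum momentum uncertainty: Δp = ℏ/(2Δx) = 1.758e-20 kg·m/s
3. Minimum kinetic energy:
   KE = (Δp)²/(2m) = (1.758e-20)²/(2 × 1.675e-27 kg)
   KE = 9.222e-14 J = 575.590 keV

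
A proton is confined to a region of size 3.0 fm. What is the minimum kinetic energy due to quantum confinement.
576.384 keV

Using the uncertainty principle:

1. Position uncertainty: Δx ≈ 3.000e-15 m
2. Minimum momentum uncertainty: Δp = ℏ/(2Δx) = 1.758e-20 kg·m/s
3. Minimum kinetic energy:
   KE = (Δp)²/(2m) = (1.758e-20)²/(2 × 1.673e-27 kg)
   KE = 9.235e-14 J = 576.384 keV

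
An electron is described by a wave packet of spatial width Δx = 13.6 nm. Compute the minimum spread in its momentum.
3.877 × 10^-27 kg·m/s

For a wave packet, the spatial width Δx and momentum spread Δp are related by the uncertainty principle:
ΔxΔp ≥ ℏ/2

The minimum momentum spread is:
Δp_min = ℏ/(2Δx)
Δp_min = (1.055e-34 J·s) / (2 × 1.360e-08 m)
Δp_min = 3.877e-27 kg·m/s

A wave packet cannot have both a well-defined position and well-defined momentum.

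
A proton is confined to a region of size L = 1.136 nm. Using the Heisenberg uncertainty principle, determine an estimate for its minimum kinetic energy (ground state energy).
4.020 μeV

Using the uncertainty principle to estimate ground state energy:

1. The position uncertainty is approximately the confinement size:
   Δx ≈ L = 1.136e-09 m

2. From ΔxΔp ≥ ℏ/2, the minimum momentum uncertainty is:
   Δp ≈ ℏ/(2L) = 4.642e-26 kg·m/s

3. The kinetic energy is approximately:
   KE ≈ (Δp)²/(2m) = (4.642e-26)²/(2 × 1.673e-27 kg)
   KE ≈ 6.440e-25 J = 4.020 μeV

This is an order-of-magnitude estimate of the ground state energy.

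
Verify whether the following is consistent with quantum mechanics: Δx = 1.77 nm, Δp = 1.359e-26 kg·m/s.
No, it violates the uncertainty principle (impossible measurement).

Calculate the product ΔxΔp:
ΔxΔp = (1.770e-09 m) × (1.359e-26 kg·m/s)
ΔxΔp = 2.405e-35 J·s

Compare to the minimum allowed value ℏ/2:
ℏ/2 = 5.273e-35 J·s

Since ΔxΔp = 2.405e-35 J·s < 5.273e-35 J·s = ℏ/2,
the measurement violates the uncertainty principle.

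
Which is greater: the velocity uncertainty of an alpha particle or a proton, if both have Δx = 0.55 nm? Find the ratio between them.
The proton has the larger minimum velocity uncertainty, by a ratio of 4.0.

For both particles, Δp_min = ℏ/(2Δx) = 9.587e-26 kg·m/s (same for both).

The velocity uncertainty is Δv = Δp/m:
- alpha particle: Δv = 9.587e-26 / 6.645e-27 = 1.443e+01 m/s = 14.428 m/s
- proton: Δv = 9.587e-26 / 1.673e-27 = 5.732e+01 m/s = 57.317 m/s

Ratio: 5.732e+01 / 1.443e+01 = 4.0

The lighter particle has larger velocity uncertainty because Δv ∝ 1/m.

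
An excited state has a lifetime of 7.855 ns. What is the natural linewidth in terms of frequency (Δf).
10.131 MHz

Using the energy-time uncertainty principle and E = hf:
ΔEΔt ≥ ℏ/2
hΔf·Δt ≥ ℏ/2

The minimum frequency uncertainty is:
Δf = ℏ/(2hτ) = 1/(4πτ)
Δf = 1/(4π × 7.855e-09 s)
Δf = 1.013e+07 Hz = 10.131 MHz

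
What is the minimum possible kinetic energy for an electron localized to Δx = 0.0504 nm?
3.750 eV

Localizing a particle requires giving it sufficient momentum uncertainty:

1. From uncertainty principle: Δp ≥ ℏ/(2Δx)
   Δp_min = (1.055e-34 J·s) / (2 × 5.040e-11 m)
   Δp_min = 1.046e-24 kg·m/s

2. This momentum uncertainty corresponds to kinetic energy:
   KE ≈ (Δp)²/(2m) = (1.046e-24)²/(2 × 9.109e-31 kg)
   KE = 6.008e-19 J = 3.750 eV

Tighter localization requires more energy.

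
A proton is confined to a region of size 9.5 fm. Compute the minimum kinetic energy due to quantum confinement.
57.479 keV

Using the uncertainty principle:

1. Position uncertainty: Δx ≈ 9.500e-15 m
2. Minimum momentum uncertainty: Δp = ℏ/(2Δx) = 5.550e-21 kg·m/s
3. Minimum kinetic energy:
   KE = (Δp)²/(2m) = (5.550e-21)²/(2 × 1.673e-27 kg)
   KE = 9.209e-15 J = 57.479 keV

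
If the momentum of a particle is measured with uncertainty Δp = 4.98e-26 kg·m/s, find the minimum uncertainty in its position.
1.059 nm

Using the Heisenberg uncertainty principle:
ΔxΔp ≥ ℏ/2

The minimum uncertainty in position is:
Δx_min = ℏ/(2Δp)
Δx_min = (1.055e-34 J·s) / (2 × 4.980e-26 kg·m/s)
Δx_min = 1.059e-09 m = 1.059 nm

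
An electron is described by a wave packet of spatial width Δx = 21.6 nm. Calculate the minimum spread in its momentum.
2.441 × 10^-27 kg·m/s

For a wave packet, the spatial width Δx and momentum spread Δp are related by the uncertainty principle:
ΔxΔp ≥ ℏ/2

The minimum momentum spread is:
Δp_min = ℏ/(2Δx)
Δp_min = (1.055e-34 J·s) / (2 × 2.160e-08 m)
Δp_min = 2.441e-27 kg·m/s

A wave packet cannot have both a well-defined position and well-defined momentum.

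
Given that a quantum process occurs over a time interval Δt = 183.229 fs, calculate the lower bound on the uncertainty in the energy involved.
1.796 meV

Using the energy-time uncertainty principle:
ΔEΔt ≥ ℏ/2

The minimum uncertainty in energy is:
ΔE_min = ℏ/(2Δt)
ΔE_min = (1.055e-34 J·s) / (2 × 1.832e-13 s)
ΔE_min = 2.878e-22 J = 1.796 meV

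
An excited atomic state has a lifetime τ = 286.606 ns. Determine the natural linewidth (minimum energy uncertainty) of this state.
1.148 neV

Using the energy-time uncertainty principle:
ΔEΔt ≥ ℏ/2

The lifetime τ represents the time uncertainty Δt.
The natural linewidth (minimum energy uncertainty) is:

ΔE = ℏ/(2τ)
ΔE = (1.055e-34 J·s) / (2 × 2.866e-07 s)
ΔE = 1.840e-28 J = 1.148 neV

This natural linewidth limits the precision of spectroscopic measurements.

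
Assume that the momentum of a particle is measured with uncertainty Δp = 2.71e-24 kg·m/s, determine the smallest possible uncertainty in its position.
19.457 pm

Using the Heisenberg uncertainty principle:
ΔxΔp ≥ ℏ/2

The minimum uncertainty in position is:
Δx_min = ℏ/(2Δp)
Δx_min = (1.055e-34 J·s) / (2 × 2.710e-24 kg·m/s)
Δx_min = 1.946e-11 m = 19.457 pm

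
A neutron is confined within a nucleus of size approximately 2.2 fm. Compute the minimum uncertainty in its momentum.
2.397 × 10^-20 kg·m/s

Using the Heisenberg uncertainty principle:
ΔxΔp ≥ ℏ/2

With Δx ≈ L = 2.200e-15 m (the confinement size):
Δp_min = ℏ/(2Δx)
Δp_min = (1.055e-34 J·s) / (2 × 2.200e-15 m)
Δp_min = 2.397e-20 kg·m/s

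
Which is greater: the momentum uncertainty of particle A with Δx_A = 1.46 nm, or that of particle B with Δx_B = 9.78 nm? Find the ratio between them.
Particle A has the larger minimum momentum uncertainty, by a factor of 6.70.

For each particle, the minimum momentum uncertainty is Δp_min = ℏ/(2Δx):

Particle A: Δp_A = ℏ/(2×1.460e-09 m) = 3.612e-26 kg·m/s
Particle B: Δp_B = ℏ/(2×9.780e-09 m) = 5.391e-27 kg·m/s

Ratio: Δp_A/Δp_B = 6.70

Since Δp_min ∝ 1/Δx, the particle with smaller position uncertainty (A) has larger momentum uncertainty.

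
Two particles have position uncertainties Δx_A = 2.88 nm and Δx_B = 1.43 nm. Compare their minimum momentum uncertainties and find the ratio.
Particle B has the larger minimum momentum uncertainty, by a factor of 2.01.

For each particle, the minimum momentum uncertainty is Δp_min = ℏ/(2Δx):

Particle A: Δp_A = ℏ/(2×2.880e-09 m) = 1.831e-26 kg·m/s
Particle B: Δp_B = ℏ/(2×1.430e-09 m) = 3.687e-26 kg·m/s

Ratio: Δp_B/Δp_A = 2.01

Since Δp_min ∝ 1/Δx, the particle with smaller position uncertainty (B) has larger momentum uncertainty.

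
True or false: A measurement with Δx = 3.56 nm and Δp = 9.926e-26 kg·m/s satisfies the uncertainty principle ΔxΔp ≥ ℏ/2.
Yes, it satisfies the uncertainty principle.

Calculate the product ΔxΔp:
ΔxΔp = (3.560e-09 m) × (9.926e-26 kg·m/s)
ΔxΔp = 3.534e-34 J·s

Compare to the minimum allowed value ℏ/2:
ℏ/2 = 5.273e-35 J·s

Since ΔxΔp = 3.534e-34 J·s ≥ 5.273e-35 J·s = ℏ/2,
the measurement satisfies the uncertainty principle.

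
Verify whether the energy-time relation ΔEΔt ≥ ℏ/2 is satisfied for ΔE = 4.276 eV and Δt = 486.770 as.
Yes, it satisfies the uncertainty relation.

Calculate the product ΔEΔt:
ΔE = 4.276 eV = 6.851e-19 J
ΔEΔt = (6.851e-19 J) × (4.868e-16 s)
ΔEΔt = 3.335e-34 J·s

Compare to the minimum allowed value ℏ/2:
ℏ/2 = 5.273e-35 J·s

Since ΔEΔt = 3.335e-34 J·s ≥ 5.273e-35 J·s = ℏ/2,
this satisfies the uncertainty relation.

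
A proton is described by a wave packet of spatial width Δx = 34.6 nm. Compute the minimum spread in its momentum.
1.524 × 10^-27 kg·m/s

For a wave packet, the spatial width Δx and momentum spread Δp are related by the uncertainty principle:
ΔxΔp ≥ ℏ/2

The minimum momentum spread is:
Δp_min = ℏ/(2Δx)
Δp_min = (1.055e-34 J·s) / (2 × 3.460e-08 m)
Δp_min = 1.524e-27 kg·m/s

A wave packet cannot have both a well-defined position and well-defined momentum.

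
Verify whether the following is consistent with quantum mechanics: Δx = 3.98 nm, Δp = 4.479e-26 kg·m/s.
Yes, it satisfies the uncertainty principle.

Calculate the product ΔxΔp:
ΔxΔp = (3.980e-09 m) × (4.479e-26 kg·m/s)
ΔxΔp = 1.783e-34 J·s

Compare to the minimum allowed value ℏ/2:
ℏ/2 = 5.273e-35 J·s

Since ΔxΔp = 1.783e-34 J·s ≥ 5.273e-35 J·s = ℏ/2,
the measurement satisfies the uncertainty principle.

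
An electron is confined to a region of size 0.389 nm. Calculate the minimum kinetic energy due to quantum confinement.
62.945 meV

Using the uncertainty principle:

1. Position uncertainty: Δx ≈ 3.890e-10 m
2. Minimum momentum uncertainty: Δp = ℏ/(2Δx) = 1.355e-25 kg·m/s
3. Minimum kinetic energy:
   KE = (Δp)²/(2m) = (1.355e-25)²/(2 × 9.109e-31 kg)
   KE = 1.008e-20 J = 62.945 meV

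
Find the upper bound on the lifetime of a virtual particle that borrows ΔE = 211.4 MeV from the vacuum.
1.557 ys

Using the energy-time uncertainty principle:
ΔEΔt ≥ ℏ/2

For a virtual particle borrowing energy ΔE, the maximum lifetime is:
Δt_max = ℏ/(2ΔE)

Converting energy:
ΔE = 211.4 MeV = 3.387e-11 J

Δt_max = (1.055e-34 J·s) / (2 × 3.387e-11 J)
Δt_max = 1.557e-24 s = 1.557 ys

Virtual particles with higher borrowed energy exist for shorter times.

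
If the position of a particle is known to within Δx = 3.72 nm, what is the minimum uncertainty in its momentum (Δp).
1.417 × 10^-26 kg·m/s

Using the Heisenberg uncertainty principle:
ΔxΔp ≥ ℏ/2

The minimum uncertainty in momentum is:
Δp_min = ℏ/(2Δx)
Δp_min = (1.055e-34 J·s) / (2 × 3.720e-09 m)
Δp_min = 1.417e-26 kg·m/s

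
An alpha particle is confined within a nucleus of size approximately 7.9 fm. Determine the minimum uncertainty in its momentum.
6.675 × 10^-21 kg·m/s

Using the Heisenberg uncertainty principle:
ΔxΔp ≥ ℏ/2

With Δx ≈ L = 7.900e-15 m (the confinement size):
Δp_min = ℏ/(2Δx)
Δp_min = (1.055e-34 J·s) / (2 × 7.900e-15 m)
Δp_min = 6.675e-21 kg·m/s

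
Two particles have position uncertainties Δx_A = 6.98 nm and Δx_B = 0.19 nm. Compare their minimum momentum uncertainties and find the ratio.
Particle B has the larger minimum momentum uncertainty, by a factor of 36.74.

For each particle, the minimum momentum uncertainty is Δp_min = ℏ/(2Δx):

Particle A: Δp_A = ℏ/(2×6.980e-09 m) = 7.554e-27 kg·m/s
Particle B: Δp_B = ℏ/(2×1.900e-10 m) = 2.775e-25 kg·m/s

Ratio: Δp_B/Δp_A = 36.74

Since Δp_min ∝ 1/Δx, the particle with smaller position uncertainty (B) has larger momentum uncertainty.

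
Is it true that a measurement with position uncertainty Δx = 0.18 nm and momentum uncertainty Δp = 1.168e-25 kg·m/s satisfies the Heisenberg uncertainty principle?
No, it violates the uncertainty principle (impossible measurement).

Calculate the product ΔxΔp:
ΔxΔp = (1.800e-10 m) × (1.168e-25 kg·m/s)
ΔxΔp = 2.102e-35 J·s

Compare to the minimum allowed value ℏ/2:
ℏ/2 = 5.273e-35 J·s

Since ΔxΔp = 2.102e-35 J·s < 5.273e-35 J·s = ℏ/2,
the measurement violates the uncertainty principle.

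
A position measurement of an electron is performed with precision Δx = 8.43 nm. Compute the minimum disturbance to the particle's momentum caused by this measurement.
6.255 × 10^-27 kg·m/s

The uncertainty principle implies that measuring position disturbs momentum:
ΔxΔp ≥ ℏ/2

When we measure position with precision Δx, we necessarily introduce a momentum uncertainty:
Δp ≥ ℏ/(2Δx)
Δp_min = (1.055e-34 J·s) / (2 × 8.430e-09 m)
Δp_min = 6.255e-27 kg·m/s

The more precisely we measure position, the greater the momentum disturbance.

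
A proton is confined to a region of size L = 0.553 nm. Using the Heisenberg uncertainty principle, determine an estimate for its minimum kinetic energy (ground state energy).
16.963 μeV

Using the uncertainty principle to estimate ground state energy:

1. The position uncertainty is approximately the confinement size:
   Δx ≈ L = 5.530e-10 m

2. From ΔxΔp ≥ ℏ/2, the minimum momentum uncertainty is:
   Δp ≈ ℏ/(2L) = 9.535e-26 kg·m/s

3. The kinetic energy is approximately:
   KE ≈ (Δp)²/(2m) = (9.535e-26)²/(2 × 1.673e-27 kg)
   KE ≈ 2.718e-24 J = 16.963 μeV

This is an order-of-magnitude estimate of the ground state energy.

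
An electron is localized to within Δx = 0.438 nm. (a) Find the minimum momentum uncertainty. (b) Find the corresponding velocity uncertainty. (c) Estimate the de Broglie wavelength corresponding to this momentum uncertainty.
(a) Δp_min = 1.204 × 10^-25 kg·m/s
(b) Δv_min = 132.155 km/s
(c) λ_dB = 5.504 nm

Step-by-step:

(a) From the uncertainty principle:
Δp_min = ℏ/(2Δx) = (1.055e-34 J·s)/(2 × 4.380e-10 m) = 1.204e-25 kg·m/s

(b) The velocity uncertainty:
Δv = Δp/m = (1.204e-25 kg·m/s)/(9.109e-31 kg) = 1.322e+05 m/s = 132.155 km/s

(c) The de Broglie wavelength for this momentum:
λ = h/p = (6.626e-34 J·s)/(1.204e-25 kg·m/s) = 5.504e-09 m = 5.504 nm

Note: The de Broglie wavelength is comparable to the localization size, as expected from wave-particle duality.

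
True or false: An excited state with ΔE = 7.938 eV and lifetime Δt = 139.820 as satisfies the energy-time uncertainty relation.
Yes, it satisfies the uncertainty relation.

Calculate the product ΔEΔt:
ΔE = 7.938 eV = 1.272e-18 J
ΔEΔt = (1.272e-18 J) × (1.398e-16 s)
ΔEΔt = 1.778e-34 J·s

Compare to the minimum allowed value ℏ/2:
ℏ/2 = 5.273e-35 J·s

Since ΔEΔt = 1.778e-34 J·s ≥ 5.273e-35 J·s = ℏ/2,
this satisfies the uncertainty relation.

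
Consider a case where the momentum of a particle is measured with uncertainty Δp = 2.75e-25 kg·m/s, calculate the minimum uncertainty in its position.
191.740 pm

Using the Heisenberg uncertainty principle:
ΔxΔp ≥ ℏ/2

The minimum uncertainty in position is:
Δx_min = ℏ/(2Δp)
Δx_min = (1.055e-34 J·s) / (2 × 2.750e-25 kg·m/s)
Δx_min = 1.917e-10 m = 191.740 pm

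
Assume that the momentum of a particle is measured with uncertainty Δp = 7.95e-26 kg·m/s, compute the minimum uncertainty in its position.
663.253 pm

Using the Heisenberg uncertainty principle:
ΔxΔp ≥ ℏ/2

The minimum uncertainty in position is:
Δx_min = ℏ/(2Δp)
Δx_min = (1.055e-34 J·s) / (2 × 7.950e-26 kg·m/s)
Δx_min = 6.633e-10 m = 663.253 pm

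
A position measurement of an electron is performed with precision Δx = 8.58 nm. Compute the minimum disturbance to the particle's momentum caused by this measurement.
6.146 × 10^-27 kg·m/s

The uncertainty principle implies that measuring position disturbs momentum:
ΔxΔp ≥ ℏ/2

When we measure position with precision Δx, we necessarily introduce a momentum uncertainty:
Δp ≥ ℏ/(2Δx)
Δp_min = (1.055e-34 J·s) / (2 × 8.580e-09 m)
Δp_min = 6.146e-27 kg·m/s

The more precisely we measure position, the greater the momentum disturbance.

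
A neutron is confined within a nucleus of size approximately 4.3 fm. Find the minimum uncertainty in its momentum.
1.226 × 10^-20 kg·m/s

Using the Heisenberg uncertainty principle:
ΔxΔp ≥ ℏ/2

With Δx ≈ L = 4.300e-15 m (the confinement size):
Δp_min = ℏ/(2Δx)
Δp_min = (1.055e-34 J·s) / (2 × 4.300e-15 m)
Δp_min = 1.226e-20 kg·m/s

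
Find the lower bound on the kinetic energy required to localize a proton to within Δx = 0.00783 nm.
84.612 meV

Localizing a particle requires giving it sufficient momentum uncertainty:

1. From uncertainty principle: Δp ≥ ℏ/(2Δx)
   Δp_min = (1.055e-34 J·s) / (2 × 7.830e-12 m)
   Δp_min = 6.734e-24 kg·m/s

2. This momentum uncertainty corresponds to kinetic energy:
   KE ≈ (Δp)²/(2m) = (6.734e-24)²/(2 × 1.673e-27 kg)
   KE = 1.356e-20 J = 84.612 meV

Tighter localization requires more energy.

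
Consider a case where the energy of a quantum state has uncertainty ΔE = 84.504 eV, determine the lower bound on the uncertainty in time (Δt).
3.895 as

Using the energy-time uncertainty principle:
ΔEΔt ≥ ℏ/2

The minimum uncertainty in time is:
Δt_min = ℏ/(2ΔE)
Δt_min = (1.055e-34 J·s) / (2 × 1.354e-17 J)
Δt_min = 3.895e-18 s = 3.895 as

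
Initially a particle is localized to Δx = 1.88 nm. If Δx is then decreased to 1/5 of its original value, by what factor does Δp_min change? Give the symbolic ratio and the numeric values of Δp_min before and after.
Original Δp_min = 2.805 × 10^-26 kg·m/s; new Δp'_min = 1.402 × 10^-25 kg·m/s; ratio Δp'_min/Δp_min = 5.

From the uncertainty principle ΔxΔp ≥ ℏ/2, the minimum momentum uncertainty is Δp_min = ℏ/(2Δx).

Original (Δx = 1.88 nm = 1.880e-09 m):
Δp_min = (1.055e-34 J·s)/(2 × 1.880e-09 m) = 2.805e-26 kg·m/s

When Δx → (1/5)Δx:
Δp'_min = ℏ/(2 × (1/5)Δx) = 5 × ℏ/(2Δx) = 5 × Δp_min
Δp'_min = 5 × 2.805e-26 kg·m/s = 1.402e-25 kg·m/s

Since Δp_min ∝ 1/Δx, when Δx is decreased to 1/5 of its original value, Δp_min increases to 5 times its original value.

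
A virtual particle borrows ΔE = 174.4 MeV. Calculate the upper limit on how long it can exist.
1.887 ys

Using the energy-time uncertainty principle:
ΔEΔt ≥ ℏ/2

For a virtual particle borrowing energy ΔE, the maximum lifetime is:
Δt_max = ℏ/(2ΔE)

Converting energy:
ΔE = 174.4 MeV = 2.794e-11 J

Δt_max = (1.055e-34 J·s) / (2 × 2.794e-11 J)
Δt_max = 1.887e-24 s = 1.887 ys

Virtual particles with higher borrowed energy exist for shorter times.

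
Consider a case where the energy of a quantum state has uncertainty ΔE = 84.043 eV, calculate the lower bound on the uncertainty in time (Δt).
3.916 as

Using the energy-time uncertainty principle:
ΔEΔt ≥ ℏ/2

The minimum uncertainty in time is:
Δt_min = ℏ/(2ΔE)
Δt_min = (1.055e-34 J·s) / (2 × 1.347e-17 J)
Δt_min = 3.916e-18 s = 3.916 as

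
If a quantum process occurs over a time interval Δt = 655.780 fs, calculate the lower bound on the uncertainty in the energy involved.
501.854 μeV

Using the energy-time uncertainty principle:
ΔEΔt ≥ ℏ/2

The minimum uncertainty in energy is:
ΔE_min = ℏ/(2Δt)
ΔE_min = (1.055e-34 J·s) / (2 × 6.558e-13 s)
ΔE_min = 8.041e-23 J = 501.854 μeV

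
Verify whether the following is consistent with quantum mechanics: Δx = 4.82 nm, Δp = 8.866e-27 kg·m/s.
No, it violates the uncertainty principle (impossible measurement).

Calculate the product ΔxΔp:
ΔxΔp = (4.820e-09 m) × (8.866e-27 kg·m/s)
ΔxΔp = 4.273e-35 J·s

Compare to the minimum allowed value ℏ/2:
ℏ/2 = 5.273e-35 J·s

Since ΔxΔp = 4.273e-35 J·s < 5.273e-35 J·s = ℏ/2,
the measurement violates the uncertainty principle.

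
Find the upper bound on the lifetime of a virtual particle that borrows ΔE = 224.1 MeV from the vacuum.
1.469 ys

Using the energy-time uncertainty principle:
ΔEΔt ≥ ℏ/2

For a virtual particle borrowing energy ΔE, the maximum lifetime is:
Δt_max = ℏ/(2ΔE)

Converting energy:
ΔE = 224.1 MeV = 3.590e-11 J

Δt_max = (1.055e-34 J·s) / (2 × 3.590e-11 J)
Δt_max = 1.469e-24 s = 1.469 ys

Virtual particles with higher borrowed energy exist for shorter times.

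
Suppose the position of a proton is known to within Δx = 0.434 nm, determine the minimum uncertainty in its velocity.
72.637 m/s

Using the Heisenberg uncertainty principle and Δp = mΔv:
ΔxΔp ≥ ℏ/2
Δx(mΔv) ≥ ℏ/2

The minimum uncertainty in velocity is:
Δv_min = ℏ/(2mΔx)
Δv_min = (1.055e-34 J·s) / (2 × 1.673e-27 kg × 4.340e-10 m)
Δv_min = 7.264e+01 m/s = 72.637 m/s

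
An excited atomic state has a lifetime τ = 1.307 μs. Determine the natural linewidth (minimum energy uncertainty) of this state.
251.803 peV

Using the energy-time uncertainty principle:
ΔEΔt ≥ ℏ/2

The lifetime τ represents the time uncertainty Δt.
The natural linewidth (minimum energy uncertainty) is:

ΔE = ℏ/(2τ)
ΔE = (1.055e-34 J·s) / (2 × 1.307e-06 s)
ΔE = 4.034e-29 J = 251.803 peV

This natural linewidth limits the precision of spectroscopic measurements.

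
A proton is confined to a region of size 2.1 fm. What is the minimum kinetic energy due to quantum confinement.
1.176 MeV

Using the uncertainty principle:

1. Position uncertainty: Δx ≈ 2.100e-15 m
2. Minimum momentum uncertainty: Δp = ℏ/(2Δx) = 2.511e-20 kg·m/s
3. Minimum kinetic energy:
   KE = (Δp)²/(2m) = (2.511e-20)²/(2 × 1.673e-27 kg)
   KE = 1.885e-13 J = 1.176 MeV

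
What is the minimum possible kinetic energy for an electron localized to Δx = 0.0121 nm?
65.057 eV

Localizing a particle requires giving it sufficient momentum uncertainty:

1. From uncertainty principle: Δp ≥ ℏ/(2Δx)
   Δp_min = (1.055e-34 J·s) / (2 × 1.210e-11 m)
   Δp_min = 4.358e-24 kg·m/s

2. This momentum uncertainty corresponds to kinetic energy:
   KE ≈ (Δp)²/(2m) = (4.358e-24)²/(2 × 9.109e-31 kg)
   KE = 1.042e-17 J = 65.057 eV

Tighter localization requires more energy.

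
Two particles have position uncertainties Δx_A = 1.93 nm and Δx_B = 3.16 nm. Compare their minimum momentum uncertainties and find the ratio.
Particle A has the larger minimum momentum uncertainty, by a factor of 1.64.

For each particle, the minimum momentum uncertainty is Δp_min = ℏ/(2Δx):

Particle A: Δp_A = ℏ/(2×1.930e-09 m) = 2.732e-26 kg·m/s
Particle B: Δp_B = ℏ/(2×3.160e-09 m) = 1.669e-26 kg·m/s

Ratio: Δp_A/Δp_B = 1.64

Since Δp_min ∝ 1/Δx, the particle with smaller position uncertainty (A) has larger momentum uncertainty.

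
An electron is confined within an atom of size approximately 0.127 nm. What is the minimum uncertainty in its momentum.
4.152 × 10^-25 kg·m/s

Using the Heisenberg uncertainty principle:
ΔxΔp ≥ ℏ/2

With Δx ≈ L = 1.270e-10 m (the confinement size):
Δp_min = ℏ/(2Δx)
Δp_min = (1.055e-34 J·s) / (2 × 1.270e-10 m)
Δp_min = 4.152e-25 kg·m/s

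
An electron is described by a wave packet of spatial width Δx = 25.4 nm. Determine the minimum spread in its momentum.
2.076 × 10^-27 kg·m/s

For a wave packet, the spatial width Δx and momentum spread Δp are related by the uncertainty principle:
ΔxΔp ≥ ℏ/2

The minimum momentum spread is:
Δp_min = ℏ/(2Δx)
Δp_min = (1.055e-34 J·s) / (2 × 2.540e-08 m)
Δp_min = 2.076e-27 kg·m/s

A wave packet cannot have both a well-defined position and well-defined momentum.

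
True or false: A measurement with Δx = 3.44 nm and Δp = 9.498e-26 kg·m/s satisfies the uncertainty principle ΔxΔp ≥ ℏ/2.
Yes, it satisfies the uncertainty principle.

Calculate the product ΔxΔp:
ΔxΔp = (3.440e-09 m) × (9.498e-26 kg·m/s)
ΔxΔp = 3.267e-34 J·s

Compare to the minimum allowed value ℏ/2:
ℏ/2 = 5.273e-35 J·s

Since ΔxΔp = 3.267e-34 J·s ≥ 5.273e-35 J·s = ℏ/2,
the measurement satisfies the uncertainty principle.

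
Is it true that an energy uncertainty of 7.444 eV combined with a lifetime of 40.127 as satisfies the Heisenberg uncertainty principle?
No, it violates the uncertainty relation.

Calculate the product ΔEΔt:
ΔE = 7.444 eV = 1.193e-18 J
ΔEΔt = (1.193e-18 J) × (4.013e-17 s)
ΔEΔt = 4.786e-35 J·s

Compare to the minimum allowed value ℏ/2:
ℏ/2 = 5.273e-35 J·s

Since ΔEΔt = 4.786e-35 J·s < 5.273e-35 J·s = ℏ/2,
this violates the uncertainty relation.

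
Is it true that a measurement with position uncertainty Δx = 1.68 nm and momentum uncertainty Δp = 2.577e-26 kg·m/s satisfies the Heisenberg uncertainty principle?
No, it violates the uncertainty principle (impossible measurement).

Calculate the product ΔxΔp:
ΔxΔp = (1.680e-09 m) × (2.577e-26 kg·m/s)
ΔxΔp = 4.329e-35 J·s

Compare to the minimum allowed value ℏ/2:
ℏ/2 = 5.273e-35 J·s

Since ΔxΔp = 4.329e-35 J·s < 5.273e-35 J·s = ℏ/2,
the measurement violates the uncertainty principle.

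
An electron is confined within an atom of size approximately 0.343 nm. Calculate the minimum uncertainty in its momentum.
1.537 × 10^-25 kg·m/s

Using the Heisenberg uncertainty principle:
ΔxΔp ≥ ℏ/2

With Δx ≈ L = 3.430e-10 m (the confinement size):
Δp_min = ℏ/(2Δx)
Δp_min = (1.055e-34 J·s) / (2 × 3.430e-10 m)
Δp_min = 1.537e-25 kg·m/s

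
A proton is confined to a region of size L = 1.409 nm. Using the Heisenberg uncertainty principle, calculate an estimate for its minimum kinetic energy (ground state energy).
2.613 μeV

Using the uncertainty principle to estimate ground state energy:

1. The position uncertainty is approximately the confinement size:
   Δx ≈ L = 1.409e-09 m

2. From ΔxΔp ≥ ℏ/2, the minimum momentum uncertainty is:
   Δp ≈ ℏ/(2L) = 3.742e-26 kg·m/s

3. The kinetic energy is approximately:
   KE ≈ (Δp)²/(2m) = (3.742e-26)²/(2 × 1.673e-27 kg)
   KE ≈ 4.186e-25 J = 2.613 μeV

This is an order-of-magnitude estimate of the ground state energy.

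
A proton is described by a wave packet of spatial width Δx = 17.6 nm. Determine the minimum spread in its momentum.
2.996 × 10^-27 kg·m/s

For a wave packet, the spatial width Δx and momentum spread Δp are related by the uncertainty principle:
ΔxΔp ≥ ℏ/2

The minimum momentum spread is:
Δp_min = ℏ/(2Δx)
Δp_min = (1.055e-34 J·s) / (2 × 1.760e-08 m)
Δp_min = 2.996e-27 kg·m/s

A wave packet cannot have both a well-defined position and well-defined momentum.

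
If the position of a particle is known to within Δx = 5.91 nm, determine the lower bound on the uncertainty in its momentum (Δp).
8.922 × 10^-27 kg·m/s

Using the Heisenberg uncertainty principle:
ΔxΔp ≥ ℏ/2

The minimum uncertainty in momentum is:
Δp_min = ℏ/(2Δx)
Δp_min = (1.055e-34 J·s) / (2 × 5.910e-09 m)
Δp_min = 8.922e-27 kg·m/s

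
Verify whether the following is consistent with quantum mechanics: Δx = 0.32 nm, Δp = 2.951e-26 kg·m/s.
No, it violates the uncertainty principle (impossible measurement).

Calculate the product ΔxΔp:
ΔxΔp = (3.200e-10 m) × (2.951e-26 kg·m/s)
ΔxΔp = 9.443e-36 J·s

Compare to the minimum allowed value ℏ/2:
ℏ/2 = 5.273e-35 J·s

Since ΔxΔp = 9.443e-36 J·s < 5.273e-35 J·s = ℏ/2,
the measurement violates the uncertainty principle.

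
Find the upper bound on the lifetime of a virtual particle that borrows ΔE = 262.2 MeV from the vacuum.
1.255 ys

Using the energy-time uncertainty principle:
ΔEΔt ≥ ℏ/2

For a virtual particle borrowing energy ΔE, the maximum lifetime is:
Δt_max = ℏ/(2ΔE)

Converting energy:
ΔE = 262.2 MeV = 4.201e-11 J

Δt_max = (1.055e-34 J·s) / (2 × 4.201e-11 J)
Δt_max = 1.255e-24 s = 1.255 ys

Virtual particles with higher borrowed energy exist for shorter times.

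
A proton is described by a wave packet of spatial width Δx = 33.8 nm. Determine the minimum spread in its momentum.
1.560 × 10^-27 kg·m/s

For a wave packet, the spatial width Δx and momentum spread Δp are related by the uncertainty principle:
ΔxΔp ≥ ℏ/2

The minimum momentum spread is:
Δp_min = ℏ/(2Δx)
Δp_min = (1.055e-34 J·s) / (2 × 3.380e-08 m)
Δp_min = 1.560e-27 kg·m/s

A wave packet cannot have both a well-defined position and well-defined momentum.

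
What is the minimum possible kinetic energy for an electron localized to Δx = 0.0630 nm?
2.400 eV

Localizing a particle requires giving it sufficient momentum uncertainty:

1. From uncertainty principle: Δp ≥ ℏ/(2Δx)
   Δp_min = (1.055e-34 J·s) / (2 × 6.300e-11 m)
   Δp_min = 8.370e-25 kg·m/s

2. This momentum uncertainty corresponds to kinetic energy:
   KE ≈ (Δp)²/(2m) = (8.370e-25)²/(2 × 9.109e-31 kg)
   KE = 3.845e-19 J = 2.400 eV

Tighter localization requires more energy.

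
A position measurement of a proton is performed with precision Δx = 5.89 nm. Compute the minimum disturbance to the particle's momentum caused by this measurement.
8.952 × 10^-27 kg·m/s

The uncertainty principle implies that measuring position disturbs momentum:
ΔxΔp ≥ ℏ/2

When we measure position with precision Δx, we necessarily introduce a momentum uncertainty:
Δp ≥ ℏ/(2Δx)
Δp_min = (1.055e-34 J·s) / (2 × 5.890e-09 m)
Δp_min = 8.952e-27 kg·m/s

The more precisely we measure position, the greater the momentum disturbance.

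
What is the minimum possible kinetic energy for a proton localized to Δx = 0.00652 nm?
122.028 meV

Localizing a particle requires giving it sufficient momentum uncertainty:

1. From uncertainty principle: Δp ≥ ℏ/(2Δx)
   Δp_min = (1.055e-34 J·s) / (2 × 6.520e-12 m)
   Δp_min = 8.087e-24 kg·m/s

2. This momentum uncertainty corresponds to kinetic energy:
   KE ≈ (Δp)²/(2m) = (8.087e-24)²/(2 × 1.673e-27 kg)
   KE = 1.955e-20 J = 122.028 meV

Tighter localization requires more energy.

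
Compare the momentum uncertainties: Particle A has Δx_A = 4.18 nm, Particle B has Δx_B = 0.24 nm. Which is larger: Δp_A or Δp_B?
Particle B has the larger minimum momentum uncertainty, by a factor of 17.42.

For each particle, the minimum momentum uncertainty is Δp_min = ℏ/(2Δx):

Particle A: Δp_A = ℏ/(2×4.180e-09 m) = 1.261e-26 kg·m/s
Particle B: Δp_B = ℏ/(2×2.400e-10 m) = 2.197e-25 kg·m/s

Ratio: Δp_B/Δp_A = 17.42

Since Δp_min ∝ 1/Δx, the particle with smaller position uncertainty (B) has larger momentum uncertainty.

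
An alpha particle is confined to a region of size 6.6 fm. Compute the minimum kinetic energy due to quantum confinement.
29.977 keV

Using the uncertainty principle:

1. Position uncertainty: Δx ≈ 6.600e-15 m
2. Minimum momentum uncertainty: Δp = ℏ/(2Δx) = 7.989e-21 kg·m/s
3. Minimum kinetic energy:
   KE = (Δp)²/(2m) = (7.989e-21)²/(2 × 6.645e-27 kg)
   KE = 4.803e-15 J = 29.977 keV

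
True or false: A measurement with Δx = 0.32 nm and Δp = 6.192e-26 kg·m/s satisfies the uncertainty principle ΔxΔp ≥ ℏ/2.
No, it violates the uncertainty principle (impossible measurement).

Calculate the product ΔxΔp:
ΔxΔp = (3.200e-10 m) × (6.192e-26 kg·m/s)
ΔxΔp = 1.981e-35 J·s

Compare to the minimum allowed value ℏ/2:
ℏ/2 = 5.273e-35 J·s

Since ΔxΔp = 1.981e-35 J·s < 5.273e-35 J·s = ℏ/2,
the measurement violates the uncertainty principle.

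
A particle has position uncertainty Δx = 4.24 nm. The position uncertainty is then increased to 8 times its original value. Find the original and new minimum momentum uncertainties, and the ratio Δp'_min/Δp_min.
Original Δp_min = 1.244 × 10^-26 kg·m/s; new Δp'_min = 1.554 × 10^-27 kg·m/s; ratio Δp'_min/Δp_min = 1/8.

From the uncertainty principle ΔxΔp ≥ ℏ/2, the minimum momentum uncertainty is Δp_min = ℏ/(2Δx).

Original (Δx = 4.24 nm = 4.240e-09 m):
Δp_min = (1.055e-34 J·s)/(2 × 4.240e-09 m) = 1.244e-26 kg·m/s

When Δx → 8Δx:
Δp'_min = ℏ/(2 × 8Δx) = (1/8) × ℏ/(2Δx) = (1/8) × Δp_min
Δp'_min = 1/8 × 1.244e-26 kg·m/s = 1.554e-27 kg·m/s

Since Δp_min ∝ 1/Δx, when Δx is increased to 8 times its original value, Δp_min decreases to 1/8 of its original value.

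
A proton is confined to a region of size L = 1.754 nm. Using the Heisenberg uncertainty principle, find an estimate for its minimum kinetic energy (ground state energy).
1.686 μeV

Using the uncertainty principle to estimate ground state energy:

1. The position uncertainty is approximately the confinement size:
   Δx ≈ L = 1.754e-09 m

2. From ΔxΔp ≥ ℏ/2, the minimum momentum uncertainty is:
   Δp ≈ ℏ/(2L) = 3.006e-26 kg·m/s

3. The kinetic energy is approximately:
   KE ≈ (Δp)²/(2m) = (3.006e-26)²/(2 × 1.673e-27 kg)
   KE ≈ 2.702e-25 J = 1.686 μeV

This is an order-of-magnitude estimate of the ground state energy.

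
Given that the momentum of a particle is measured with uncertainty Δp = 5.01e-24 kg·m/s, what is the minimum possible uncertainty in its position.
10.525 pm

Using the Heisenberg uncertainty principle:
ΔxΔp ≥ ℏ/2

The minimum uncertainty in position is:
Δx_min = ℏ/(2Δp)
Δx_min = (1.055e-34 J·s) / (2 × 5.010e-24 kg·m/s)
Δx_min = 1.052e-11 m = 10.525 pm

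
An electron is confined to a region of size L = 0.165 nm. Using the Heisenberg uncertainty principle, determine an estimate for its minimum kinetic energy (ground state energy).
349.861 meV

Using the uncertainty principle to estimate ground state energy:

1. The position uncertainty is approximately the confinement size:
   Δx ≈ L = 1.650e-10 m

2. From ΔxΔp ≥ ℏ/2, the minimum momentum uncertainty is:
   Δp ≈ ℏ/(2L) = 3.196e-25 kg·m/s

3. The kinetic energy is approximately:
   KE ≈ (Δp)²/(2m) = (3.196e-25)²/(2 × 9.109e-31 kg)
   KE ≈ 5.605e-20 J = 349.861 meV

This is an order-of-magnitude estimate of the ground state energy.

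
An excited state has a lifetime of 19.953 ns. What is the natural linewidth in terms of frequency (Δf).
3.988 MHz

Using the energy-time uncertainty principle and E = hf:
ΔEΔt ≥ ℏ/2
hΔf·Δt ≥ ℏ/2

The minimum frequency uncertainty is:
Δf = ℏ/(2hτ) = 1/(4πτ)
Δf = 1/(4π × 1.995e-08 s)
Δf = 3.988e+06 Hz = 3.988 MHz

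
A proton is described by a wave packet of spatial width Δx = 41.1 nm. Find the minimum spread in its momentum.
1.283 × 10^-27 kg·m/s

For a wave packet, the spatial width Δx and momentum spread Δp are related by the uncertainty principle:
ΔxΔp ≥ ℏ/2

The minimum momentum spread is:
Δp_min = ℏ/(2Δx)
Δp_min = (1.055e-34 J·s) / (2 × 4.110e-08 m)
Δp_min = 1.283e-27 kg·m/s

A wave packet cannot have both a well-defined position and well-defined momentum.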